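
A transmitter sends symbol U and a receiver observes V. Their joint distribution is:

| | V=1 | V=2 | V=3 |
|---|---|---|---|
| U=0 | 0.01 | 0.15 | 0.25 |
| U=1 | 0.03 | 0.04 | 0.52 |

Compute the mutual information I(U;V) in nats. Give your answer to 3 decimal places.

Marginals: p(U) = (0.4100, 0.5900), p(V) = (0.0400, 0.1900, 0.7700).
I(U;V) = H(U) + H(V) − H(U,V).
H(U) = 0.6769, H(V) = 0.6455, H(U,V) = 1.2512.
I(U;V) = 0.6769 + 0.6455 − 1.2512 = 0.071 nats.

0.071 nats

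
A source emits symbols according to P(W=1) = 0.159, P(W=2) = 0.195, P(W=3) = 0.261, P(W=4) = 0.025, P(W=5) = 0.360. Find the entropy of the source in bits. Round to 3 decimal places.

H(W) = −Σ p·log₂ p.
  −(0.159)·log₂(0.159) = 0.4218
  −(0.195)·log₂(0.195) = 0.4599
  −(0.261)·log₂(0.261) = 0.5058
  −(0.025)·log₂(0.025) = 0.1330
  −(0.360)·log₂(0.360) = 0.5306
Sum: 0.4218 + 0.4599 + 0.5058 + 0.1330 + 0.5306 = 2.051 bits.

2.051 bits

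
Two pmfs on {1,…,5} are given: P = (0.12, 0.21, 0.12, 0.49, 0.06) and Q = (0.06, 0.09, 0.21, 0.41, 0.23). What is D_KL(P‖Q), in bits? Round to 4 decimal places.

0.2895 bits

D(P‖Q) = Σ p·log₂(p/q).
  0.12·log₂(0.12/0.06) = 0.12000
  0.21·log₂(0.21/0.09) = 0.25670
  0.12·log₂(0.12/0.21) = -0.09688
  0.49·log₂(0.49/0.41) = 0.12601
  0.06·log₂(0.06/0.23) = -0.11632
D(P‖Q) = 0.2895 bits.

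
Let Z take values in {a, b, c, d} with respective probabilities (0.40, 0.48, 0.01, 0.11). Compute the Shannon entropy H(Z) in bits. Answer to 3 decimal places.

H(Z) = −Σ p·log₂ p.
  −(0.40)·log₂(0.40) = 0.5288
  −(0.48)·log₂(0.48) = 0.5083
  −(0.01)·log₂(0.01) = 0.0664
  −(0.11)·log₂(0.11) = 0.3503
Sum: 0.5288 + 0.5083 + 0.0664 + 0.3503 = 1.454 bits.

1.454 bits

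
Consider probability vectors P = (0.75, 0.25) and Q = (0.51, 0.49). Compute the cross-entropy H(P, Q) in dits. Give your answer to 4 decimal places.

0.2968 dits

H(P,Q) = −Σ p·log₁₀ q.
  −0.75·log₁₀(0.51) = 0.21932
  −0.25·log₁₀(0.49) = 0.07745
H(P,Q) = 0.2968 dits.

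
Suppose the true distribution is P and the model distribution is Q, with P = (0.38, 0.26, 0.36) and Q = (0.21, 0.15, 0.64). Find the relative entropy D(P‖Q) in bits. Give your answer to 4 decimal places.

D(P‖Q) = Σ p·log₂(p/q).
  0.38·log₂(0.38/0.21) = 0.32513
  0.26·log₂(0.26/0.15) = 0.20632
  0.36·log₂(0.36/0.64) = -0.29883
D(P‖Q) = 0.2326 bits.

0.2326 bits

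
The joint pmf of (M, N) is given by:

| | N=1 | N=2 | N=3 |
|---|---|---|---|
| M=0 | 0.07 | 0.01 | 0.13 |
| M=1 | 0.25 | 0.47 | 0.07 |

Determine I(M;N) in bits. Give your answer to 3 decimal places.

Marginals: p(M) = (0.2100, 0.7900), p(N) = (0.3200, 0.4800, 0.2000).
I(M;N) = H(M) + H(N) − H(M,N).
H(M) = 0.7415, H(N) = 1.4987, H(M,N) = 1.9981.
I(M;N) = 0.7415 + 1.4987 − 1.9981 = 0.242 bits.

0.242 bits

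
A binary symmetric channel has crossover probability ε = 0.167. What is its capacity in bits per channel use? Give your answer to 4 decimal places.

0.3492 bits

Binary symmetric channel: C = 1 − h₂(ε) where h₂ is the binary entropy function.
h₂(0.167) = −0.167·log₂0.167 − 0.833·log₂0.833 = 0.6508.
C = 1 − 0.6508 = 0.3492 bits per channel use.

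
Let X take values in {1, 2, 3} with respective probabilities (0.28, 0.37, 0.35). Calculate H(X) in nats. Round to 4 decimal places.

H(X) = −Σ p·ln p.
  −(0.28)·ln(0.28) = 0.35643
  −(0.37)·ln(0.37) = 0.36787
  −(0.35)·ln(0.35) = 0.36744
Sum: 0.35643 + 0.36787 + 0.36744 = 1.0917 nats.

1.0917 nats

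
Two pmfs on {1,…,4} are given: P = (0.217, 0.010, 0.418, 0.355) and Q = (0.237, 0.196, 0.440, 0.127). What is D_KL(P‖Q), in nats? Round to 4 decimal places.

D(P‖Q) = Σ p·ln(p/q).
  0.217·ln(0.217/0.237) = -0.01913
  0.010·ln(0.010/0.196) = -0.02976
  0.418·ln(0.418/0.440) = -0.02144
  0.355·ln(0.355/0.127) = 0.36492
D(P‖Q) = 0.2946 nats.

0.2946 nats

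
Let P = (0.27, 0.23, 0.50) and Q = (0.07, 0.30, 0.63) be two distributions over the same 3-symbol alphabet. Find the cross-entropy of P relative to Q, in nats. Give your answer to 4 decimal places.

H(P,Q) = −Σ p·ln q.
  −0.27·ln(0.07) = 0.71800
  −0.23·ln(0.30) = 0.27691
  −0.50·ln(0.63) = 0.23102
H(P,Q) = 1.2259 nats.

1.2259 nats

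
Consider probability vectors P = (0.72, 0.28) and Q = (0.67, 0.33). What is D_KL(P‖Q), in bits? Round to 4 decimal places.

D(P‖Q) = Σ p·log₂(p/q).
  0.72·log₂(0.72/0.67) = 0.07476
  0.28·log₂(0.28/0.33) = -0.06637
D(P‖Q) = 0.0084 bits.

0.0084 bits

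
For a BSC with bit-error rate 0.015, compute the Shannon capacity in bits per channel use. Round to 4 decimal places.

Binary symmetric channel: C = 1 − h₂(ε) where h₂ is the binary entropy function.
h₂(0.015) = −0.015·log₂0.015 − 0.985·log₂0.985 = 0.1124.
C = 1 − 0.1124 = 0.8876 bits per channel use.

0.8876 bits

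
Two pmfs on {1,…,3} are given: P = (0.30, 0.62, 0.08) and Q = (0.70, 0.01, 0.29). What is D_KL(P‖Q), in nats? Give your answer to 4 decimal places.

D(P‖Q) = Σ p·ln(p/q).
  0.30·ln(0.30/0.70) = -0.25419
  0.62·ln(0.62/0.01) = 2.55882
  0.08·ln(0.08/0.29) = -0.10303
D(P‖Q) = 2.2016 nats.

2.2016 nats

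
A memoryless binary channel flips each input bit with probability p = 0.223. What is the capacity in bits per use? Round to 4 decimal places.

Binary symmetric channel: C = 1 − h₂(ε) where h₂ is the binary entropy function.
h₂(0.223) = −0.223·log₂0.223 − 0.777·log₂0.777 = 0.7656.
C = 1 − 0.7656 = 0.2344 bits per channel use.

0.2344 bits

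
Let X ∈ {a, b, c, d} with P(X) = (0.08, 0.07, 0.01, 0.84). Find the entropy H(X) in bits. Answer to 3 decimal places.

0.838 bits

H(X) = −Σ p·log₂ p.
  −(0.08)·log₂(0.08) = 0.2915
  −(0.07)·log₂(0.07) = 0.2686
  −(0.01)·log₂(0.01) = 0.0664
  −(0.84)·log₂(0.84) = 0.2113
Sum: 0.2915 + 0.2686 + 0.0664 + 0.2113 = 0.838 bits.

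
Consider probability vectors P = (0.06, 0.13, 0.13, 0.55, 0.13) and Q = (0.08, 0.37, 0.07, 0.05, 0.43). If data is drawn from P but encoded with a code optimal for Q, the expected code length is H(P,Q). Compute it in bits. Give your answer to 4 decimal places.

H(P,Q) = −Σ p·log₂ q.
  −0.06·log₂(0.08) = 0.21863
  −0.13·log₂(0.37) = 0.18647
  −0.13·log₂(0.07) = 0.49875
  −0.55·log₂(0.05) = 2.37706
  −0.13·log₂(0.43) = 0.15829
H(P,Q) = 3.4392 bits.

3.4392 bits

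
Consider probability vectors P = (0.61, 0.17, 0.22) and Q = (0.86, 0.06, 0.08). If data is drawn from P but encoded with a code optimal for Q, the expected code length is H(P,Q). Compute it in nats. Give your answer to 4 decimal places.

H(P,Q) = −Σ p·ln q.
  −0.61·ln(0.86) = 0.09200
  −0.17·ln(0.06) = 0.47828
  −0.22·ln(0.08) = 0.55566
H(P,Q) = 1.1259 nats.

1.1259 nats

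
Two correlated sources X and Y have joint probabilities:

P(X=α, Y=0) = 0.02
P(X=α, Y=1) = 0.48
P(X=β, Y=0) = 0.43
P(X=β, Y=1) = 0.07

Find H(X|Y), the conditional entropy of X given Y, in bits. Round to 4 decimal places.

0.4205 bits

Marginals: p(X) = (0.5000, 0.5000), p(Y) = (0.4500, 0.5500).
H(X|Y) = Σ p(Y) · H(X|Y=·).
  Y=0: p=0.4500, H(X|Y=0) = 0.2623
  Y=1: p=0.5500, H(X|Y=1) = 0.5499
Weighted sum = 0.4205 bits.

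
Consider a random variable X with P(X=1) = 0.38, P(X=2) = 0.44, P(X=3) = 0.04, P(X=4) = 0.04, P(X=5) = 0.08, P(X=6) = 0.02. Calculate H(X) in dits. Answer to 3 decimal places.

H(X) = −Σ p·log₁₀ p.
  −(0.38)·log₁₀(0.38) = 0.1597
  −(0.44)·log₁₀(0.44) = 0.1569
  −(0.04)·log₁₀(0.04) = 0.0559
  −(0.04)·log₁₀(0.04) = 0.0559
  −(0.08)·log₁₀(0.08) = 0.0878
  −(0.02)·log₁₀(0.02) = 0.0340
Sum: 0.1597 + 0.1569 + 0.0559 + 0.0559 + 0.0878 + 0.0340 = 0.550 dits.

0.550 dits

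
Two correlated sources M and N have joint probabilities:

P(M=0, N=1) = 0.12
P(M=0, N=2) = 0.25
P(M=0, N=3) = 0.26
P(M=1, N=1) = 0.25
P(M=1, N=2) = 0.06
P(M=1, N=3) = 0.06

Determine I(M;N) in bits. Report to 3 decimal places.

Marginals: p(M) = (0.6300, 0.3700), p(N) = (0.3700, 0.3100, 0.3200).
I(M;N) = Σ p(x,y)·log₂[p(x,y)/(p(x)p(y))].
  (0,1): 0.12·log₂(0.5148) = -0.1149
  (0,2): 0.25·log₂(1.2801) = 0.0891
  (0,3): 0.26·log₂(1.2897) = 0.0954
  (1,1): 0.25·log₂(1.8262) = 0.2172
  (1,2): 0.06·log₂(0.5231) = -0.0561
  (1,3): 0.06·log₂(0.5068) = -0.0588
Sum = 0.172 bits.

0.172 bits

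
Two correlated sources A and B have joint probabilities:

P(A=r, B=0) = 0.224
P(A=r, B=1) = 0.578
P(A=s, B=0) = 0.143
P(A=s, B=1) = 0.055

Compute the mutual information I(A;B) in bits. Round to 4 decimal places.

0.0943 bits

Marginals: p(A) = (0.8020, 0.1980), p(B) = (0.3670, 0.6330).
I(A;B) = Σ p(x,y)·log₂[p(x,y)/(p(x)p(y))].
  (r,0): 0.224·log₂(0.7610) = -0.08825
  (r,1): 0.578·log₂(1.1385) = 0.10820
  (s,0): 0.143·log₂(1.9679) = 0.13966
  (s,1): 0.055·log₂(0.4388) = -0.06536
Sum = 0.0943 bits.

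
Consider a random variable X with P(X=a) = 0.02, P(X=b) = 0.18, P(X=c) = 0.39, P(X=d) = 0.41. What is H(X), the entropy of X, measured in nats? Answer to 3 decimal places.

1.120 nats

H(X) = −Σ p·ln p.
  −(0.02)·ln(0.02) = 0.0782
  −(0.18)·ln(0.18) = 0.3087
  −(0.39)·ln(0.39) = 0.3672
  −(0.41)·ln(0.41) = 0.3656
Sum: 0.0782 + 0.3087 + 0.3672 + 0.3656 = 1.120 nats.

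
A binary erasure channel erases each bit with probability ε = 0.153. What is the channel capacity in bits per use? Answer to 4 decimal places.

Binary erasure channel: capacity C = 1 − ε.
C = 1 − 0.153 = 0.8470 bits per channel use.

0.8470 bits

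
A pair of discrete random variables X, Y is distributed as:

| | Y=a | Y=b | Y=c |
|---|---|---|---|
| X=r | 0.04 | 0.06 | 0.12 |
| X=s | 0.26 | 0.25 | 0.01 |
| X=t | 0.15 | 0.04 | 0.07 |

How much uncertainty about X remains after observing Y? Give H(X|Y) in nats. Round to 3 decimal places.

0.846 nats

Marginals: p(X) = (0.2200, 0.5200, 0.2600), p(Y) = (0.4500, 0.3500, 0.2000).
H(X|Y) = Σ p(Y) · H(X|Y=·).
  Y=a: p=0.4500, H(X|Y=a) = 0.8983
  Y=b: p=0.3500, H(X|Y=b) = 0.7906
  Y=c: p=0.2000, H(X|Y=c) = 0.8237
Weighted sum = 0.846 nats.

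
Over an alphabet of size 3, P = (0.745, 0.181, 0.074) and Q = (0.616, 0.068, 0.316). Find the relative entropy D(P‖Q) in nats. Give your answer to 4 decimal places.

D(P‖Q) = Σ p·ln(p/q).
  0.745·ln(0.745/0.616) = 0.14165
  0.181·ln(0.181/0.068) = 0.17720
  0.074·ln(0.074/0.316) = -0.10742
D(P‖Q) = 0.2114 nats.

0.2114 nats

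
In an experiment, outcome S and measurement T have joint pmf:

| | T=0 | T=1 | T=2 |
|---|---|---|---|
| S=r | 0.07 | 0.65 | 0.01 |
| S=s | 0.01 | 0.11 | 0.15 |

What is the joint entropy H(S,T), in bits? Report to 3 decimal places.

H(S,T) = −Σ p(x,y)·log₂ p(x,y) over all 6 cells.
  cell (r,0): −0.07·log₂0.07 = 0.2686
  cell (r,1): −0.65·log₂0.65 = 0.4040
  cell (r,2): −0.01·log₂0.01 = 0.0664
  cell (s,0): −0.01·log₂0.01 = 0.0664
  cell (s,1): −0.11·log₂0.11 = 0.3503
  cell (s,2): −0.15·log₂0.15 = 0.4105
Sum = 1.566 bits.

1.566 bits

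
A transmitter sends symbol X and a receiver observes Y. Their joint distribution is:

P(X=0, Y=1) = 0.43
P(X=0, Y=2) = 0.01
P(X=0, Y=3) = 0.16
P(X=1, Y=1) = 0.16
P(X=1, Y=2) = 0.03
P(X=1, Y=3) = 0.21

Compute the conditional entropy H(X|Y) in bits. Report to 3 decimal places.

Chain rule: H(X|Y) = H(X,Y) − H(Y).
Marginals: p(X) = (0.6000, 0.4000), p(Y) = (0.5900, 0.0400, 0.3700).
H(X,Y) = 2.0606 bits; H(Y) = 1.1656 bits.
H(X|Y) = 2.0606 − 1.1656 = 0.895 bits.

0.895 bits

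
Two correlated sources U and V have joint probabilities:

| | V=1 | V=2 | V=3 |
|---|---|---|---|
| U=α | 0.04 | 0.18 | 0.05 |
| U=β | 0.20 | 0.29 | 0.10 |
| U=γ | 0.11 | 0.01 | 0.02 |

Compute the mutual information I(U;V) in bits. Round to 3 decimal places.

Marginals: p(U) = (0.2700, 0.5900, 0.1400), p(V) = (0.3500, 0.4800, 0.1700).
I(U;V) = Σ p(x,y)·log₂[p(x,y)/(p(x)p(y))].
  (α,1): 0.04·log₂(0.4233) = -0.0496
  (α,2): 0.18·log₂(1.3889) = 0.0853
  (α,3): 0.05·log₂(1.0893) = 0.0062
  (β,1): 0.20·log₂(0.9685) = -0.0092
  (β,2): 0.29·log₂(1.0240) = 0.0099
  (β,3): 0.10·log₂(0.9970) = -0.0004
  (γ,1): 0.11·log₂(2.2449) = 0.1283
  (γ,2): 0.01·log₂(0.1488) = -0.0275
  (γ,3): 0.02·log₂(0.8403) = -0.0050
Sum = 0.138 bits.

0.138 bits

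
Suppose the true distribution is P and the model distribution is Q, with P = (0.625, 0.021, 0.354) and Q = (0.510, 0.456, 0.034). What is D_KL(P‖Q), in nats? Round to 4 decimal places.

0.8919 nats

D(P‖Q) = Σ p·ln(p/q).
  0.625·ln(0.625/0.510) = 0.12709
  0.021·ln(0.021/0.456) = -0.06464
  0.354·ln(0.354/0.034) = 0.82940
D(P‖Q) = 0.8919 nats.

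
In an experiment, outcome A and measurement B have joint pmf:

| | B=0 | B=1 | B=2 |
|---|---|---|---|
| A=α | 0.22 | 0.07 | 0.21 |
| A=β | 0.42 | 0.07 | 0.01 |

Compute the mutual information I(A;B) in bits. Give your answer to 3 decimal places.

0.207 bits

Marginals: p(A) = (0.5000, 0.5000), p(B) = (0.6400, 0.1400, 0.2200).
I(A;B) = H(A) + H(B) − H(A,B).
H(A) = 1.0000, H(B) = 1.2898, H(A,B) = 2.0826.
I(A;B) = 1.0000 + 1.2898 − 2.0826 = 0.207 bits.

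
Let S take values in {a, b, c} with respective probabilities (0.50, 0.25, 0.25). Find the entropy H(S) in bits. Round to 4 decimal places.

1.5000 bits

H(S) = −Σ p·log₂ p.
  −(0.50)·log₂(0.50) = 0.50000
  −(0.25)·log₂(0.25) = 0.50000
  −(0.25)·log₂(0.25) = 0.50000
Sum: 0.50000 + 0.50000 + 0.50000 = 1.5000 bits.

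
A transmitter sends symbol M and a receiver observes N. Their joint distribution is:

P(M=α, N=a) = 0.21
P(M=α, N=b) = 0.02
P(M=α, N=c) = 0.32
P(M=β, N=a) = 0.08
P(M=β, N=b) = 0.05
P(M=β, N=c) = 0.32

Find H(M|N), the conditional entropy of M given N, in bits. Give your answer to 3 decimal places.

Chain rule: H(M|N) = H(M,N) − H(N).
Marginals: p(M) = (0.5500, 0.4500), p(N) = (0.2900, 0.0700, 0.6400).
H(M,N) = 2.1454 bits; H(N) = 1.1985 bits.
H(M|N) = 2.1454 − 1.1985 = 0.947 bits.

0.947 bits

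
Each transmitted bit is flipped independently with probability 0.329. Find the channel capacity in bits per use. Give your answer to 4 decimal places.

0.0861 bits

Binary symmetric channel: C = 1 − h₂(ε) where h₂ is the binary entropy function.
h₂(0.329) = −0.329·log₂0.329 − 0.671·log₂0.671 = 0.9139.
C = 1 − 0.9139 = 0.0861 bits per channel use.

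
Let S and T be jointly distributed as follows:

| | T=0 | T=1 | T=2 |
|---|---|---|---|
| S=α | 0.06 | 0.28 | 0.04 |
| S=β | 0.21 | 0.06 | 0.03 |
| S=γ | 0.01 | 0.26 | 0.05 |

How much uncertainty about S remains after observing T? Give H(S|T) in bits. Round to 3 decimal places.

1.276 bits

Chain rule: H(S|T) = H(S,T) − H(T).
Marginals: p(S) = (0.3800, 0.3000, 0.3200), p(T) = (0.2800, 0.6000, 0.1200).
H(S,T) = 2.5995 bits; H(T) = 1.3235 bits.
H(S|T) = 2.5995 − 1.3235 = 1.276 bits.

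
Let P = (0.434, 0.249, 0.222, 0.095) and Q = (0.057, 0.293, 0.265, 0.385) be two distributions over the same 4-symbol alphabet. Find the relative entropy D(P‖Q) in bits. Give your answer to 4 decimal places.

0.9641 bits

D(P‖Q) = Σ p·log₂(p/q).
  0.434·log₂(0.434/0.057) = 1.27104
  0.249·log₂(0.249/0.293) = -0.05845
  0.222·log₂(0.222/0.265) = -0.05671
  0.095·log₂(0.095/0.385) = -0.19179
D(P‖Q) = 0.9641 bits.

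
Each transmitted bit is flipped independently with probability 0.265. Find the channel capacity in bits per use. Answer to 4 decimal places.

0.1658 bits

Binary symmetric channel: C = 1 − h₂(ε) where h₂ is the binary entropy function.
h₂(0.265) = −0.265·log₂0.265 − 0.735·log₂0.735 = 0.8342.
C = 1 − 0.8342 = 0.1658 bits per channel use.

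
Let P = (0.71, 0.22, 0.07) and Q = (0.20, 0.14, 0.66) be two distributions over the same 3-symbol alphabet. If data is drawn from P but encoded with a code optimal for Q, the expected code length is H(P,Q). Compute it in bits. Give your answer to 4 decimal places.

2.3146 bits

H(P,Q) = −Σ p·log₂ q.
  −0.71·log₂(0.20) = 1.64857
  −0.22·log₂(0.14) = 0.62403
  −0.07·log₂(0.66) = 0.04196
H(P,Q) = 2.3146 bits.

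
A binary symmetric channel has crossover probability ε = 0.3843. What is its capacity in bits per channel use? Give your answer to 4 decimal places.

0.0390 bits

Binary symmetric channel: C = 1 − h₂(ε) where h₂ is the binary entropy function.
h₂(0.3843) = −0.3843·log₂0.3843 − 0.6157·log₂0.6157 = 0.9610.
C = 1 − 0.9610 = 0.0390 bits per channel use.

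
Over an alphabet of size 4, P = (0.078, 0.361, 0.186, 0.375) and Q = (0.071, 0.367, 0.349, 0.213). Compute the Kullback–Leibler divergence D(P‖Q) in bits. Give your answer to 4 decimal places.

D(P‖Q) = Σ p·log₂(p/q).
  0.078·log₂(0.078/0.071) = 0.01058
  0.361·log₂(0.361/0.367) = -0.00859
  0.186·log₂(0.186/0.349) = -0.16887
  0.375·log₂(0.375/0.213) = 0.30601
D(P‖Q) = 0.1391 bits.

0.1391 bits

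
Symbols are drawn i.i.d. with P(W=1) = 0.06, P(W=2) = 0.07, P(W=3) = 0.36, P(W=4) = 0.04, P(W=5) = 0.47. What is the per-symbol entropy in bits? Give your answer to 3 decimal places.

H(W) = −Σ p·log₂ p.
  −(0.06)·log₂(0.06) = 0.2435
  −(0.07)·log₂(0.07) = 0.2686
  −(0.36)·log₂(0.36) = 0.5306
  −(0.04)·log₂(0.04) = 0.1858
  −(0.47)·log₂(0.47) = 0.5120
Sum: 0.2435 + 0.2686 + 0.5306 + 0.1858 + 0.5120 = 1.740 bits.

1.740 bits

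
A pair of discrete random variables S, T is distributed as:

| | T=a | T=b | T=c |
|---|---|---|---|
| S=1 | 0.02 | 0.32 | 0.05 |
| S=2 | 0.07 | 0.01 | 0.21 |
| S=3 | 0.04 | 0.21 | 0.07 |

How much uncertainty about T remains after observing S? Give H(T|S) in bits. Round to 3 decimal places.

Chain rule: H(T|S) = H(S,T) − H(S).
Marginals: p(S) = (0.3900, 0.2900, 0.3200), p(T) = (0.1300, 0.5400, 0.3300).
H(S,T) = 2.5900 bits; H(S) = 1.5737 bits.
H(T|S) = 2.5900 − 1.5737 = 1.016 bits.

1.016 bits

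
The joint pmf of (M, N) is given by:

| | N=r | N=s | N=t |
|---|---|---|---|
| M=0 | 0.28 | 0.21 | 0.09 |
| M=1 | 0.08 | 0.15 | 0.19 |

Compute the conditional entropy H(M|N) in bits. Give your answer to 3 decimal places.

Marginals: p(M) = (0.5800, 0.4200), p(N) = (0.3600, 0.3600, 0.2800).
H(M|N) = Σ p(N) · H(M|N=·).
  N=r: p=0.3600, H(M|N=r) = 0.7642
  N=s: p=0.3600, H(M|N=s) = 0.9799
  N=t: p=0.2800, H(M|N=t) = 0.9059
Weighted sum = 0.882 bits.

0.882 bits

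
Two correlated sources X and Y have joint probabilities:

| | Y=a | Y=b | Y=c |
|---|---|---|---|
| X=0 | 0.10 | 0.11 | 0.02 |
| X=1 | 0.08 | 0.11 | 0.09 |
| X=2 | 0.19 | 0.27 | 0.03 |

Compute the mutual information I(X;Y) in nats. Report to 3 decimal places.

Marginals: p(X) = (0.2300, 0.2800, 0.4900), p(Y) = (0.3700, 0.4900, 0.1400).
I(X;Y) = Σ p(x,y)·ln[p(x,y)/(p(x)p(y))].
  (0,a): 0.10·ln(1.1751) = 0.0161
  (0,b): 0.11·ln(0.9760) = -0.0027
  (0,c): 0.02·ln(0.6211) = -0.0095
  (1,a): 0.08·ln(0.7722) = -0.0207
  (1,b): 0.11·ln(0.8017) = -0.0243
  (1,c): 0.09·ln(2.2959) = 0.0748
  (2,a): 0.19·ln(1.0480) = 0.0089
  (2,b): 0.27·ln(1.1245) = 0.0317
  (2,c): 0.03·ln(0.4373) = -0.0248
Sum = 0.050 nats.

0.050 nats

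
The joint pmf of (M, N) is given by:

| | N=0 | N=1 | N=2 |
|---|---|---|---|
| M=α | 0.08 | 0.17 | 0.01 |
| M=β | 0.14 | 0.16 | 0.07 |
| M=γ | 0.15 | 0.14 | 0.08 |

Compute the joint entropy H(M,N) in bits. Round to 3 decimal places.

2.980 bits

H(M,N) = −Σ p(x,y)·log₂ p(x,y) over all 9 cells.
  cell (α,0): −0.08·log₂0.08 = 0.2915
  cell (α,1): −0.17·log₂0.17 = 0.4346
  cell (α,2): −0.01·log₂0.01 = 0.0664
  cell (β,0): −0.14·log₂0.14 = 0.3971
  cell (β,1): −0.16·log₂0.16 = 0.4230
  cell (β,2): −0.07·log₂0.07 = 0.2686
  cell (γ,0): −0.15·log₂0.15 = 0.4105
  cell (γ,1): −0.14·log₂0.14 = 0.3971
  cell (γ,2): −0.08·log₂0.08 = 0.2915
Sum = 2.980 bits.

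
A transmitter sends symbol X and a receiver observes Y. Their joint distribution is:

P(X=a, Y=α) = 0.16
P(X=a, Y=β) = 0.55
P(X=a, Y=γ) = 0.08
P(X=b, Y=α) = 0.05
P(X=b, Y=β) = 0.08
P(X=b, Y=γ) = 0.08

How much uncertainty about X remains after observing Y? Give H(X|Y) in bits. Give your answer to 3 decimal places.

Marginals: p(X) = (0.7900, 0.2100), p(Y) = (0.2100, 0.6300, 0.1600).
H(X|Y) = Σ p(Y) · H(X|Y=·).
  Y=α: p=0.2100, H(X|Y=α) = 0.7919
  Y=β: p=0.6300, H(X|Y=β) = 0.5491
  Y=γ: p=0.1600, H(X|Y=γ) = 1.0000
Weighted sum = 0.672 bits.

0.672 bits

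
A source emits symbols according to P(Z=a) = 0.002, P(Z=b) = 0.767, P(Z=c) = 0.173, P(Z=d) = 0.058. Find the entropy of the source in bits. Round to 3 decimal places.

H(Z) = −Σ p·log₂ p.
  −(0.002)·log₂(0.002) = 0.0179
  −(0.767)·log₂(0.767) = 0.2935
  −(0.173)·log₂(0.173) = 0.4379
  −(0.058)·log₂(0.058) = 0.2383
Sum: 0.0179 + 0.2935 + 0.4379 + 0.2383 = 0.988 bits.

0.988 bits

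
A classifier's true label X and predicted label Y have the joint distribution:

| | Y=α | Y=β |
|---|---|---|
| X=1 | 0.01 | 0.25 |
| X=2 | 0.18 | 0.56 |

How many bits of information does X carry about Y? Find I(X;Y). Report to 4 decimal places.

0.0480 bits

Marginals: p(X) = (0.2600, 0.7400), p(Y) = (0.1900, 0.8100).
I(X;Y) = Σ p(x,y)·log₂[p(x,y)/(p(x)p(y))].
  (1,α): 0.01·log₂(0.2024) = -0.02305
  (1,β): 0.25·log₂(1.1871) = 0.06186
  (2,α): 0.18·log₂(1.2802) = 0.06415
  (2,β): 0.56·log₂(0.9343) = -0.05493
Sum = 0.0480 bits.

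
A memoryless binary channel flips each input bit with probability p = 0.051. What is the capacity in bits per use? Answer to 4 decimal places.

0.7094 bits

Binary symmetric channel: C = 1 − h₂(ε) where h₂ is the binary entropy function.
h₂(0.051) = −0.051·log₂0.051 − 0.949·log₂0.949 = 0.2906.
C = 1 − 0.2906 = 0.7094 bits per channel use.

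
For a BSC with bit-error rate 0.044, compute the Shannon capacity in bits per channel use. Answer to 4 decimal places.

0.7397 bits

Binary symmetric channel: C = 1 − h₂(ε) where h₂ is the binary entropy function.
h₂(0.044) = −0.044·log₂0.044 − 0.956·log₂0.956 = 0.2603.
C = 1 − 0.2603 = 0.7397 bits per channel use.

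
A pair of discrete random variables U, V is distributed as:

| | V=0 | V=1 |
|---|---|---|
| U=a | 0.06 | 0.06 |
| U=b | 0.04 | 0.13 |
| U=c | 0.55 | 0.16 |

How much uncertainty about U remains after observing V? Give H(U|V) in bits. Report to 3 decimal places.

1.019 bits

Marginals: p(U) = (0.1200, 0.1700, 0.7100), p(V) = (0.6500, 0.3500).
H(U|V) = Σ p(V) · H(U|V=·).
  V=0: p=0.6500, H(U|V=0) = 0.7688
  V=1: p=0.3500, H(U|V=1) = 1.4831
Weighted sum = 1.019 bits.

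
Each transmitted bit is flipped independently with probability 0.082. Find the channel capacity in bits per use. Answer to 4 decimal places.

Binary symmetric channel: C = 1 − h₂(ε) where h₂ is the binary entropy function.
h₂(0.082) = −0.082·log₂0.082 − 0.918·log₂0.918 = 0.4092.
C = 1 − 0.4092 = 0.5908 bits per channel use.

0.5908 bits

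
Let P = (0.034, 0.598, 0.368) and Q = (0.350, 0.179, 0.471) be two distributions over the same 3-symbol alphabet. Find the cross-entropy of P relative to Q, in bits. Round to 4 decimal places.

H(P,Q) = −Σ p·log₂ q.
  −0.034·log₂(0.350) = 0.05150
  −0.598·log₂(0.179) = 1.48422
  −0.368·log₂(0.471) = 0.39972
H(P,Q) = 1.9354 bits.

1.9354 bits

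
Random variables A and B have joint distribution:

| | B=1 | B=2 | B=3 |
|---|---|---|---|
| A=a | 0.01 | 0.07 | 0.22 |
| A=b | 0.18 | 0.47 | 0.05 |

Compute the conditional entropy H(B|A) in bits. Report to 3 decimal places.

1.108 bits

Chain rule: H(B|A) = H(A,B) − H(A).
Marginals: p(A) = (0.3000, 0.7000), p(B) = (0.1900, 0.5400, 0.2700).
H(A,B) = 1.9889 bits; H(A) = 0.8813 bits.
H(B|A) = 1.9889 − 0.8813 = 1.108 bits.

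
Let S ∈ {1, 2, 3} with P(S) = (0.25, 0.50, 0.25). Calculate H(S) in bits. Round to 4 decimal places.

H(S) = −Σ p·log₂ p.
  −(0.25)·log₂(0.25) = 0.50000
  −(0.50)·log₂(0.50) = 0.50000
  −(0.25)·log₂(0.25) = 0.50000
Sum: 0.50000 + 0.50000 + 0.50000 = 1.5000 bits.

1.5000 bits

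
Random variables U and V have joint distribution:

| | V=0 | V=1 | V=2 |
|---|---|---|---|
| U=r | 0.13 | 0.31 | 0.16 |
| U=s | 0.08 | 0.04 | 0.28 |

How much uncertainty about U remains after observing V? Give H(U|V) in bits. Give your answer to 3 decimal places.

Marginals: p(U) = (0.6000, 0.4000), p(V) = (0.2100, 0.3500, 0.4400).
H(U|V) = Σ p(V) · H(U|V=·).
  V=0: p=0.2100, H(U|V=0) = 0.9587
  V=1: p=0.3500, H(U|V=1) = 0.5127
  V=2: p=0.4400, H(U|V=2) = 0.9457
Weighted sum = 0.797 bits.

0.797 bits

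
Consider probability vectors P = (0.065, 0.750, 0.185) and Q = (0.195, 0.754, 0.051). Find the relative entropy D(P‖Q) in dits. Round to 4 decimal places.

0.0708 dits

D(P‖Q) = Σ p·log₁₀(p/q).
  0.065·log₁₀(0.065/0.195) = -0.03101
  0.750·log₁₀(0.750/0.754) = -0.00173
  0.185·log₁₀(0.185/0.051) = 0.10353
D(P‖Q) = 0.0708 dits.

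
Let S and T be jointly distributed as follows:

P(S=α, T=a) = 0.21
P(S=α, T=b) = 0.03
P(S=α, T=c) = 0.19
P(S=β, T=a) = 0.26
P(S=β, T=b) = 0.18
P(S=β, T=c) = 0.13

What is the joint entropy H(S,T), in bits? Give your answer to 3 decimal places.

H(S,T) = −Σ p(x,y)·log₂ p(x,y) over all 6 cells.
  cell (α,a): −0.21·log₂0.21 = 0.4728
  cell (α,b): −0.03·log₂0.03 = 0.1518
  cell (α,c): −0.19·log₂0.19 = 0.4552
  cell (β,a): −0.26·log₂0.26 = 0.5053
  cell (β,b): −0.18·log₂0.18 = 0.4453
  cell (β,c): −0.13·log₂0.13 = 0.3826
Sum = 2.413 bits.

2.413 bits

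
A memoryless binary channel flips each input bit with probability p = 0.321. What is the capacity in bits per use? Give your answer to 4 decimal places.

Binary symmetric channel: C = 1 − h₂(ε) where h₂ is the binary entropy function.
h₂(0.321) = −0.321·log₂0.321 − 0.679·log₂0.679 = 0.9055.
C = 1 − 0.9055 = 0.0945 bits per channel use.

0.0945 bits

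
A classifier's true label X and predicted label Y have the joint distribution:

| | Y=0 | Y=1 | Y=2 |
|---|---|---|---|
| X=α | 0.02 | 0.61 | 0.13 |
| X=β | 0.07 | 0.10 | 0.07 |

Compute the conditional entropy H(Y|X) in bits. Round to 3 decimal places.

Marginals: p(X) = (0.7600, 0.2400), p(Y) = (0.0900, 0.7100, 0.2000).
H(Y|X) = Σ p(X) · H(Y|X=·).
  X=α: p=0.7600, H(Y|X=α) = 0.8284
  X=β: p=0.2400, H(Y|X=β) = 1.5632
Weighted sum = 1.005 bits.

1.005 bits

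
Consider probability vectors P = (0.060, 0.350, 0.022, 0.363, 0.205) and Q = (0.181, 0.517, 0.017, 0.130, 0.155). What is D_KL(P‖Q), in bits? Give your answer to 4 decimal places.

0.3361 bits

D(P‖Q) = Σ p·log₂(p/q).
  0.060·log₂(0.060/0.181) = -0.09558
  0.350·log₂(0.350/0.517) = -0.19698
  0.022·log₂(0.022/0.017) = 0.00818
  0.363·log₂(0.363/0.130) = 0.53777
  0.205·log₂(0.205/0.155) = 0.08269
D(P‖Q) = 0.3361 bits.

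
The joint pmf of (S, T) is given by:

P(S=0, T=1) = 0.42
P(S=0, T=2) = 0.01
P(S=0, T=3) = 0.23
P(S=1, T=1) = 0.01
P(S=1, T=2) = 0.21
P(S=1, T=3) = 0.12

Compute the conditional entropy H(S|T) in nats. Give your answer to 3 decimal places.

0.313 nats

Chain rule: H(S|T) = H(S,T) − H(T).
Marginals: p(S) = (0.6600, 0.3400), p(T) = (0.4300, 0.2200, 0.3500).
H(S,T) = 1.3766 nats; H(T) = 1.0635 nats.
H(S|T) = 1.3766 − 1.0635 = 0.313 nats.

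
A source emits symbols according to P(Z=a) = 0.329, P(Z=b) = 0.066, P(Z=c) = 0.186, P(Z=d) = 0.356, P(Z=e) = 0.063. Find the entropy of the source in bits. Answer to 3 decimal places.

2.020 bits

H(Z) = −Σ p·log₂ p.
  −(0.329)·log₂(0.329) = 0.5277
  −(0.066)·log₂(0.066) = 0.2588
  −(0.186)·log₂(0.186) = 0.4514
  −(0.356)·log₂(0.356) = 0.5305
  −(0.063)·log₂(0.063) = 0.2513
Sum: 0.5277 + 0.2588 + 0.4514 + 0.5305 + 0.2513 = 2.020 bits.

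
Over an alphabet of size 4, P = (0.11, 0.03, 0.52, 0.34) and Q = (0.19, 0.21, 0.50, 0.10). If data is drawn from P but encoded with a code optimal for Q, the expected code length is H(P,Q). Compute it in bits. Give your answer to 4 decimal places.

1.9806 bits

H(P,Q) = −Σ p·log₂ q.
  −0.11·log₂(0.19) = 0.26355
  −0.03·log₂(0.21) = 0.06755
  −0.52·log₂(0.50) = 0.52000
  −0.34·log₂(0.10) = 1.12946
H(P,Q) = 1.9806 bits.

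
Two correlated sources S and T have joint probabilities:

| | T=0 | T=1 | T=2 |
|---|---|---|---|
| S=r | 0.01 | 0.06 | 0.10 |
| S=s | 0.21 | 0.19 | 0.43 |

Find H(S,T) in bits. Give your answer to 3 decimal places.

2.094 bits

H(S,T) = −Σ p(x,y)·log₂ p(x,y) over all 6 cells.
  cell (r,0): −0.01·log₂0.01 = 0.0664
  cell (r,1): −0.06·log₂0.06 = 0.2435
  cell (r,2): −0.10·log₂0.10 = 0.3322
  cell (s,0): −0.21·log₂0.21 = 0.4728
  cell (s,1): −0.19·log₂0.19 = 0.4552
  cell (s,2): −0.43·log₂0.43 = 0.5236
Sum = 2.094 bits.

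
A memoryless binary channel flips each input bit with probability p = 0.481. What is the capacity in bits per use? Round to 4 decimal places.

Binary symmetric channel: C = 1 − h₂(ε) where h₂ is the binary entropy function.
h₂(0.481) = −0.481·log₂0.481 − 0.519·log₂0.519 = 0.9990.
C = 1 − 0.9990 = 0.0010 bits per channel use.

0.0010 bits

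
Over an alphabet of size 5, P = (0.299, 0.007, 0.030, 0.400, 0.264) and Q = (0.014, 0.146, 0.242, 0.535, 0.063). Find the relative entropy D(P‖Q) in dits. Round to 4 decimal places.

0.4749 dits

D(P‖Q) = Σ p·log₁₀(p/q).
  0.299·log₁₀(0.299/0.014) = 0.39753
  0.007·log₁₀(0.007/0.146) = -0.00923
  0.030·log₁₀(0.030/0.242) = -0.02720
  0.400·log₁₀(0.400/0.535) = -0.05052
  0.264·log₁₀(0.264/0.063) = 0.16428
D(P‖Q) = 0.4749 dits.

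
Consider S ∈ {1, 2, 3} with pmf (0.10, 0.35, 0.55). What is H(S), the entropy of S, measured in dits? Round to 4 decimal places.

0.4024 dits

H(S) = −Σ p·log₁₀ p.
  −(0.10)·log₁₀(0.10) = 0.10000
  −(0.35)·log₁₀(0.35) = 0.15958
  −(0.55)·log₁₀(0.55) = 0.14280
Sum: 0.10000 + 0.15958 + 0.14280 = 0.4024 dits.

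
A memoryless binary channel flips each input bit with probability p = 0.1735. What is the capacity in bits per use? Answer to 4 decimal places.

0.3344 bits

Binary symmetric channel: C = 1 − h₂(ε) where h₂ is the binary entropy function.
h₂(0.1735) = −0.1735·log₂0.1735 − 0.8265·log₂0.8265 = 0.6656.
C = 1 − 0.6656 = 0.3344 bits per channel use.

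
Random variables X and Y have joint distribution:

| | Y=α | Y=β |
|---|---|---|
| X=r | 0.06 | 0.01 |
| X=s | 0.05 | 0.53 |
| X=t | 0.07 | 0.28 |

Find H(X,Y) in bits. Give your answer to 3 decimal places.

1.794 bits

H(X,Y) = −Σ p(x,y)·log₂ p(x,y) over all 6 cells.
  cell (r,α): −0.06·log₂0.06 = 0.2435
  cell (r,β): −0.01·log₂0.01 = 0.0664
  cell (s,α): −0.05·log₂0.05 = 0.2161
  cell (s,β): −0.53·log₂0.53 = 0.4854
  cell (t,α): −0.07·log₂0.07 = 0.2686
  cell (t,β): −0.28·log₂0.28 = 0.5142
Sum = 1.794 bits.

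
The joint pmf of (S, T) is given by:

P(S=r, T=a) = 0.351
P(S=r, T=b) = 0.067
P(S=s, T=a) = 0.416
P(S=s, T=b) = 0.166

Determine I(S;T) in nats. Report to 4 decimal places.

0.0110 nats

Marginals: p(S) = (0.4180, 0.5820), p(T) = (0.7670, 0.2330).
I(S;T) = Σ p(x,y)·ln[p(x,y)/(p(x)p(y))].
  (r,a): 0.351·ln(1.0948) = 0.03179
  (r,b): 0.067·ln(0.6879) = -0.02506
  (s,a): 0.416·ln(0.9319) = -0.02933
  (s,b): 0.166·ln(1.2241) = 0.03357
Sum = 0.0110 nats.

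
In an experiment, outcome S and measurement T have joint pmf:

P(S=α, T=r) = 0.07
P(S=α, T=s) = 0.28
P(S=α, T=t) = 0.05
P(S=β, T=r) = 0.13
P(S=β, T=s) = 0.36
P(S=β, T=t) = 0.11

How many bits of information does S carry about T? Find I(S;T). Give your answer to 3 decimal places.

Marginals: p(S) = (0.4000, 0.6000), p(T) = (0.2000, 0.6400, 0.1600).
I(S;T) = Σ p(x,y)·log₂[p(x,y)/(p(x)p(y))].
  (α,r): 0.07·log₂(0.8750) = -0.0135
  (α,s): 0.28·log₂(1.0938) = 0.0362
  (α,t): 0.05·log₂(0.7812) = -0.0178
  (β,r): 0.13·log₂(1.0833) = 0.0150
  (β,s): 0.36·log₂(0.9375) = -0.0335
  (β,t): 0.11·log₂(1.1458) = 0.0216
Sum = 0.008 bits.

0.008 bits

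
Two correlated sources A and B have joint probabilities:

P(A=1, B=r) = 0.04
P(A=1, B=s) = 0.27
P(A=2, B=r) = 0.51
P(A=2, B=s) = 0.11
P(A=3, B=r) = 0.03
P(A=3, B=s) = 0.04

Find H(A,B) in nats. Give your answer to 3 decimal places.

H(A,B) = −Σ p(x,y)·ln p(x,y) over all 6 cells.
  cell (1,r): −0.04·ln0.04 = 0.1288
  cell (1,s): −0.27·ln0.27 = 0.3535
  cell (2,r): −0.51·ln0.51 = 0.3434
  cell (2,s): −0.11·ln0.11 = 0.2428
  cell (3,r): −0.03·ln0.03 = 0.1052
  cell (3,s): −0.04·ln0.04 = 0.1288
Sum = 1.302 nats.

1.302 nats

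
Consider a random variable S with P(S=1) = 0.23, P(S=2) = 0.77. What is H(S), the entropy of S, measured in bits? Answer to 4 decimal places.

0.7780 bits

H(S) = −Σ p·log₂ p.
  −(0.23)·log₂(0.23) = 0.48767
  −(0.77)·log₂(0.77) = 0.29034
Sum: 0.48767 + 0.29034 = 0.7780 bits.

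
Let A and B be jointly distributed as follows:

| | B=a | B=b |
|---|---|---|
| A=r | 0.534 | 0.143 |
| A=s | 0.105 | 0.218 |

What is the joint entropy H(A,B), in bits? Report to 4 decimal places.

1.7051 bits

H(A,B) = −Σ p(x,y)·log₂ p(x,y) over all 4 cells.
  cell (r,a): −0.534·log₂0.534 = 0.48332
  cell (r,b): −0.143·log₂0.143 = 0.40125
  cell (s,a): −0.105·log₂0.105 = 0.34141
  cell (s,b): −0.218·log₂0.218 = 0.47908
Sum = 1.7051 bits.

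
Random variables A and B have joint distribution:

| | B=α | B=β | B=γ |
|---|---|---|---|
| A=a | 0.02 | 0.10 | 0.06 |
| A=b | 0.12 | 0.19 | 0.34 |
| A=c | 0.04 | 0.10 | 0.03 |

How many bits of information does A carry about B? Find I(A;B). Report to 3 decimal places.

0.073 bits

Marginals: p(A) = (0.1800, 0.6500, 0.1700), p(B) = (0.1800, 0.3900, 0.4300).
I(A;B) = Σ p(x,y)·log₂[p(x,y)/(p(x)p(y))].
  (a,α): 0.02·log₂(0.6173) = -0.0139
  (a,β): 0.10·log₂(1.4245) = 0.0510
  (a,γ): 0.06·log₂(0.7752) = -0.0220
  (b,α): 0.12·log₂(1.0256) = 0.0044
  (b,β): 0.19·log₂(0.7495) = -0.0790
  (b,γ): 0.34·log₂(1.2165) = 0.0961
  (c,α): 0.04·log₂(1.3072) = 0.0155
  (c,β): 0.10·log₂(1.5083) = 0.0593
  (c,γ): 0.03·log₂(0.4104) = -0.0385
Sum = 0.073 bits.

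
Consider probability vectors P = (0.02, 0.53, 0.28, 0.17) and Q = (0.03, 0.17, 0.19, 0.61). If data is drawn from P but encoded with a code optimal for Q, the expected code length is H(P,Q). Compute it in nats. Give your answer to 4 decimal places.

1.5583 nats

H(P,Q) = −Σ p·ln q.
  −0.02·ln(0.03) = 0.07013
  −0.53·ln(0.17) = 0.93914
  −0.28·ln(0.19) = 0.46500
  −0.17·ln(0.61) = 0.08403
H(P,Q) = 1.5583 nats.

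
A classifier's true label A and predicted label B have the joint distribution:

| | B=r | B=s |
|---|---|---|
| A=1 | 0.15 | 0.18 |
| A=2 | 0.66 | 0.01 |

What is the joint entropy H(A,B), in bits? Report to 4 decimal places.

H(A,B) = −Σ p(x,y)·log₂ p(x,y) over all 4 cells.
  cell (1,r): −0.15·log₂0.15 = 0.41054
  cell (1,s): −0.18·log₂0.18 = 0.44531
  cell (2,r): −0.66·log₂0.66 = 0.39564
  cell (2,s): −0.01·log₂0.01 = 0.06644
Sum = 1.3179 bits.

1.3179 bits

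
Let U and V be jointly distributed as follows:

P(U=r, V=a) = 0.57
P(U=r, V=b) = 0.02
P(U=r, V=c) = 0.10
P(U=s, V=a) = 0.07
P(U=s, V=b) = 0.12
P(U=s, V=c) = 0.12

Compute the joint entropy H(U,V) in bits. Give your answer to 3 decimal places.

H(U,V) = −Σ p(x,y)·log₂ p(x,y) over all 6 cells.
  cell (r,a): −0.57·log₂0.57 = 0.4623
  cell (r,b): −0.02·log₂0.02 = 0.1129
  cell (r,c): −0.10·log₂0.10 = 0.3322
  cell (s,a): −0.07·log₂0.07 = 0.2686
  cell (s,b): −0.12·log₂0.12 = 0.3671
  cell (s,c): −0.12·log₂0.12 = 0.3671
Sum = 1.910 bits.

1.910 bits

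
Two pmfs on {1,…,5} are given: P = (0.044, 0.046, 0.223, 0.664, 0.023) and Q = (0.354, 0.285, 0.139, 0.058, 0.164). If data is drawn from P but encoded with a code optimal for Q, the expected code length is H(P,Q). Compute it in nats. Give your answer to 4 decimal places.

2.4757 nats

H(P,Q) = −Σ p·ln q.
  −0.044·ln(0.354) = 0.04569
  −0.046·ln(0.285) = 0.05774
  −0.223·ln(0.139) = 0.44004
  −0.664·ln(0.058) = 1.89062
  −0.023·ln(0.164) = 0.04158
H(P,Q) = 2.4757 nats.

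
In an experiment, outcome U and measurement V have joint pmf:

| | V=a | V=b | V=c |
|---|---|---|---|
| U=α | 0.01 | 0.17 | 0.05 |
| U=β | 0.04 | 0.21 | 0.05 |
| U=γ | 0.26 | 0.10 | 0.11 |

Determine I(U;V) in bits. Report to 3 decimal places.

Marginals: p(U) = (0.2300, 0.3000, 0.4700), p(V) = (0.3100, 0.4800, 0.2100).
I(U;V) = H(U) + H(V) − H(U,V).
H(U) = 1.5207, H(V) = 1.5049, H(U,V) = 2.7796.
I(U;V) = 1.5207 + 1.5049 − 2.7796 = 0.246 bits.

0.246 bits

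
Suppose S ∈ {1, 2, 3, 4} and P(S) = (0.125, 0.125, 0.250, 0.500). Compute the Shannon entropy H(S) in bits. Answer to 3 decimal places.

H(S) = −Σ p·log₂ p.
  −(0.125)·log₂(0.125) = 0.3750
  −(0.125)·log₂(0.125) = 0.3750
  −(0.250)·log₂(0.250) = 0.5000
  −(0.500)·log₂(0.500) = 0.5000
Sum: 0.3750 + 0.3750 + 0.5000 + 0.5000 = 1.750 bits.

1.750 bits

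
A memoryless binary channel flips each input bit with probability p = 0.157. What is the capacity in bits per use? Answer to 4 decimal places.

Binary symmetric channel: C = 1 − h₂(ε) where h₂ is the binary entropy function.
h₂(0.157) = −0.157·log₂0.157 − 0.843·log₂0.843 = 0.6271.
C = 1 − 0.6271 = 0.3729 bits per channel use.

0.3729 bits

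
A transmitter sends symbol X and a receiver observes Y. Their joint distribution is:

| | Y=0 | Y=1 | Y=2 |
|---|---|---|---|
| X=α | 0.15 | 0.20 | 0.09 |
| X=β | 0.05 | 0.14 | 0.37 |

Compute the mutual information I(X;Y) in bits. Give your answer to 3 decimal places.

0.167 bits

Marginals: p(X) = (0.4400, 0.5600), p(Y) = (0.2000, 0.3400, 0.4600).
I(X;Y) = H(X) + H(Y) − H(X,Y).
H(X) = 0.9896, H(Y) = 1.5089, H(X,Y) = 2.3315.
I(X;Y) = 0.9896 + 1.5089 − 2.3315 = 0.167 bits.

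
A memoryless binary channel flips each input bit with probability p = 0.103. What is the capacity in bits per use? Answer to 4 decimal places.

Binary symmetric channel: C = 1 − h₂(ε) where h₂ is the binary entropy function.
h₂(0.103) = −0.103·log₂0.103 − 0.897·log₂0.897 = 0.4784.
C = 1 − 0.4784 = 0.5216 bits per channel use.

0.5216 bits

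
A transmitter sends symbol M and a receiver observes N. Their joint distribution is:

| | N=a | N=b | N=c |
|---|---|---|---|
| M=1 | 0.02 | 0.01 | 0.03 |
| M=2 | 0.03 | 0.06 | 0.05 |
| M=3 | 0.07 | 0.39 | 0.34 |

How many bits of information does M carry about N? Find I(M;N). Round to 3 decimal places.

0.036 bits

Marginals: p(M) = (0.0600, 0.1400, 0.8000), p(N) = (0.1200, 0.4600, 0.4200).
I(M;N) = Σ p(x,y)·log₂[p(x,y)/(p(x)p(y))].
  (1,a): 0.02·log₂(2.7778) = 0.0295
  (1,b): 0.01·log₂(0.3623) = -0.0146
  (1,c): 0.03·log₂(1.1905) = 0.0075
  (2,a): 0.03·log₂(1.7857) = 0.0251
  (2,b): 0.06·log₂(0.9317) = -0.0061
  (2,c): 0.05·log₂(0.8503) = -0.0117
  (3,a): 0.07·log₂(0.7292) = -0.0319
  (3,b): 0.39·log₂(1.0598) = 0.0327
  (3,c): 0.34·log₂(1.0119) = 0.0058
Sum = 0.036 bits.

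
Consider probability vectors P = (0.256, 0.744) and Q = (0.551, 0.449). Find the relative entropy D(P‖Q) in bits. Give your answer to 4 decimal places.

0.2590 bits

D(P‖Q) = Σ p·log₂(p/q).
  0.256·log₂(0.256/0.551) = -0.28311
  0.744·log₂(0.744/0.449) = 0.54207
D(P‖Q) = 0.2590 bits.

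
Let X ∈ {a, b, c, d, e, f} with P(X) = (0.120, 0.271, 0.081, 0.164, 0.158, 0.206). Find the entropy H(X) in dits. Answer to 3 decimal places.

H(X) = −Σ p·log₁₀ p.
  −(0.120)·log₁₀(0.120) = 0.1105
  −(0.271)·log₁₀(0.271) = 0.1537
  −(0.081)·log₁₀(0.081) = 0.0884
  −(0.164)·log₁₀(0.164) = 0.1288
  −(0.158)·log₁₀(0.158) = 0.1266
  −(0.206)·log₁₀(0.206) = 0.1413
Sum: 0.1105 + 0.1537 + 0.0884 + 0.1288 + 0.1266 + 0.1413 = 0.749 dits.

0.749 dits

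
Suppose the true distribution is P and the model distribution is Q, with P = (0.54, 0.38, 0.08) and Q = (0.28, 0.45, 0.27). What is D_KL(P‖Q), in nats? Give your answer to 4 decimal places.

0.1931 nats

D(P‖Q) = Σ p·ln(p/q).
  0.54·ln(0.54/0.28) = 0.35466
  0.38·ln(0.38/0.45) = -0.06425
  0.08·ln(0.08/0.27) = -0.09731
D(P‖Q) = 0.1931 nats.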